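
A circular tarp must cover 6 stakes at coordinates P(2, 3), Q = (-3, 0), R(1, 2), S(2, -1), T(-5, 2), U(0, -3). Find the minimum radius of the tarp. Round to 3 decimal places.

The minimum enclosing circle is determined by three boundary points: P, T, U.
Their circumcentre is (-1.25, 0.75) with r² = 15.625.
The farthest remaining point S is at distance² 13.625 ≤ 15.625.
r = √(15.625) ≈ 3.953.

3.953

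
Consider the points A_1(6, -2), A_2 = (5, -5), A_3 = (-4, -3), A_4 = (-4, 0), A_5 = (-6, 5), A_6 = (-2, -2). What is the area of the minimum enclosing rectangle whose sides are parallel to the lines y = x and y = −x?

115.5

In coordinates u = x + y, v = x − y the rectangle is axis-aligned; the map (x,y)→(u,v) scales areas by 2.
u-values: 4, 0, -7, -4, -1, -4; range = 4 − (-7) = 11.
v-values: 8, 10, -1, -4, -11, 0; range = 10 − (-11) = 21.
Area = (11 × 21) / 2 = 115.5.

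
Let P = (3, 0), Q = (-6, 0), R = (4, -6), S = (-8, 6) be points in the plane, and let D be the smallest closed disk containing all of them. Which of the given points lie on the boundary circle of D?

R, S

By Welzl's lemma the MEC is supported by two points (diametrically opposite) or three points (on a circumcircle).
The farthest pair is R–S with squared distance 288. The circle on this segment as diameter has centre (-2, 0) and r² = 288/4 = 72.
Check P: distance² to centre = 25 ≤ 72, so it lies inside.
All remaining points lie in this disk, and no smaller disk contains both endpoints, so this is the minimum enclosing circle.
The points at distance exactly r from the centre are R, S — 2 points.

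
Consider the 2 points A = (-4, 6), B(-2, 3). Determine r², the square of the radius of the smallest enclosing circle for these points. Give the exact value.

3.25

The smallest circle enclosing two points has them as diameter endpoints.
Centre = midpoint = (-3, 4.5); r² = |AB|²/4 = 13/4 = 3.25.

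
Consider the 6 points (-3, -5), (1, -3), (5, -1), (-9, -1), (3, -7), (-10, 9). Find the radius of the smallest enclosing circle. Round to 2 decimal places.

10.31

A smallest enclosing disk is always determined by at most three of the input points on its boundary.
The farthest pair is (3, -7)–(-10, 9) with squared distance 425. The circle on this segment as diameter has centre (-3.5, 1) and r² = 425/4 = 106.25.
Check (-3, -5): distance² to centre = 36.25 ≤ 106.25, so it lies inside.
All remaining points lie in this disk, and no smaller disk contains both endpoints, so this is the minimum enclosing circle.
r = √(106.25) ≈ 10.31.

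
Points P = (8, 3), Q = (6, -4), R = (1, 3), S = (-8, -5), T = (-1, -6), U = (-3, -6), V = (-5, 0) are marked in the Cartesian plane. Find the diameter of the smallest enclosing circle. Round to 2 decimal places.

By Welzl's lemma the MEC is supported by two points (diametrically opposite) or three points (on a circumcircle).
The farthest pair is P–S with squared distance 320. The circle on this segment as diameter has centre (0, -1) and r² = 320/4 = 80.
Check Q: distance² to centre = 45 ≤ 80, so it lies inside.
All remaining points lie in this disk, and no smaller disk contains both endpoints, so this is the minimum enclosing circle.
Diameter = 2r = 2√80 ≈ 17.89.

17.89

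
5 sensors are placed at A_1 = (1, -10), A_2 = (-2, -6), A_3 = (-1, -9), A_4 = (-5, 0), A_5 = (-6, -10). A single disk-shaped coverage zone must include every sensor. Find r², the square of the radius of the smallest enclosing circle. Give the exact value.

By Welzl's lemma the MEC is supported by two points (diametrically opposite) or three points (on a circumcircle).
The minimum enclosing circle is determined by three boundary points: A_1, A_4, A_5.
Their circumcentre is (-2.5, -5.3) with r² = 34.34.
The farthest remaining point A_3 is at distance² 15.94 ≤ 34.34.

34.34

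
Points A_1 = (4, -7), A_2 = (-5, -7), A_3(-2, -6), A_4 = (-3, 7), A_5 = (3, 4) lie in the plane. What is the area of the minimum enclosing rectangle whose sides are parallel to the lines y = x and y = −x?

199.5

In coordinates u = x + y, v = x − y the rectangle is axis-aligned; the map (x,y)→(u,v) scales areas by 2.
u-values: -3, -12, -8, 4, 7; range = 7 − (-12) = 19.
v-values: 11, 2, 4, -10, -1; range = 11 − (-10) = 21.
Area = (19 × 21) / 2 = 199.5.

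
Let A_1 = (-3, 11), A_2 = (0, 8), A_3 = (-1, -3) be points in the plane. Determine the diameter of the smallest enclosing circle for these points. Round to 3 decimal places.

Side lengths²: A_1A_2² = 18, A_1A_3² = 200, A_2A_3² = 122.
Since A_1A_3² = 200 ≥ 122 + 18 = 140, the angle opposite A_1A_3 is not acute, so the smallest enclosing circle has A_1A_3 as diameter.
Centre = midpoint of A_1A_3 = (-2, 4), r² = 200/4 = 50.
Diameter = 2r = 2√50 ≈ 14.142.

14.142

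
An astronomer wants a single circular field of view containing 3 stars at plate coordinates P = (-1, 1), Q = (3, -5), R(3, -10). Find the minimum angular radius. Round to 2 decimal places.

5.85

Side lengths²: PQ² = 52, PR² = 137, QR² = 25.
Since PR² = 137 ≥ 52 + 25 = 77, the angle opposite PR is not acute, so the smallest enclosing circle has PR as diameter.
Centre = midpoint of PR = (1, -4.5), r² = 137/4 = 34.25.
r = √(34.25) ≈ 5.85.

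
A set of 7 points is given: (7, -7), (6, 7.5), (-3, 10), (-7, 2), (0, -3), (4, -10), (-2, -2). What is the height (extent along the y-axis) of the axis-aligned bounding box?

max y = 10, min y = -10, so height = 20.

20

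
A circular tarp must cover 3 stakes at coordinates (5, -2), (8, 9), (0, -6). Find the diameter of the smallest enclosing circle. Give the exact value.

Call the three points A, B, C in the order given.
Side lengths²: AB² = 130, AC² = 41, BC² = 289.
Since BC² = 289 ≥ 130 + 41 = 171, the angle opposite BC is not acute, so the smallest enclosing circle has BC as diameter.
Centre = midpoint of BC = (4, 1.5), r² = 289/4 = 72.25.
Diameter = 2r = 2√(72.25) = 17.

17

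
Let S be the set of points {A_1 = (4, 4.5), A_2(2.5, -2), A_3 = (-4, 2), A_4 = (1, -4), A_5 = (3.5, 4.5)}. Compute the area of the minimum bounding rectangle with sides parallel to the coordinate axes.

x ranges over [-4, 4], width 8.
y ranges over [-4, 4.5], height 8.5.
Area = 8 × 8.5 = 68.

68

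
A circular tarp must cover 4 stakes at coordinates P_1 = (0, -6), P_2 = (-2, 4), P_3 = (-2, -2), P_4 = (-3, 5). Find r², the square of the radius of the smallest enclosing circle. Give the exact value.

The minimum enclosing circle of a finite set is fixed by two of the points (as a diameter) or three (as a circumcircle).
The farthest pair is P_1–P_4 with squared distance 130. The circle on this segment as diameter has centre (-1.5, -0.5) and r² = 130/4 = 32.5.
Check P_2: distance² to centre = 20.5 ≤ 32.5, so it lies inside.
All remaining points lie in this disk, and no smaller disk contains both endpoints, so this is the minimum enclosing circle.

32.5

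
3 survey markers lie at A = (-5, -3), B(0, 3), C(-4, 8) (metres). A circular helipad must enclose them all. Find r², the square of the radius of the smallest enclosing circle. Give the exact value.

30.5

Side lengths²: AB² = 61, AC² = 122, BC² = 41.
Since AC² = 122 ≥ 61 + 41 = 102, the angle opposite AC is not acute, so the smallest enclosing circle has AC as diameter.
Centre = midpoint of AC = (-4.5, 2.5), r² = 122/4 = 30.5.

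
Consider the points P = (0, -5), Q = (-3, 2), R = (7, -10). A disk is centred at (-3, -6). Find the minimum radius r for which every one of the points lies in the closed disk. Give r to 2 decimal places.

The required radius is the distance from (-3, -6) to the farthest point.
Squared distances: 10, 64, 116.
Maximum is 116, attained at R.
r = √116 ≈ 10.77.

10.77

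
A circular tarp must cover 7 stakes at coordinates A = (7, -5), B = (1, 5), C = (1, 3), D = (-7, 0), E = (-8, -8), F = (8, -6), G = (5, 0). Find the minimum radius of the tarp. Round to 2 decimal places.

8.75

The minimum enclosing circle of a finite set is fixed by two of the points (as a diameter) or three (as a circumcircle).
The minimum enclosing circle is determined by three boundary points: B, E, F.
Their circumcentre is (-8/19, -69/19) with r² = 27625/361.
The farthest remaining point A is at distance² 20557/361 ≤ 27625/361.
r = √(27625/361) ≈ 8.75.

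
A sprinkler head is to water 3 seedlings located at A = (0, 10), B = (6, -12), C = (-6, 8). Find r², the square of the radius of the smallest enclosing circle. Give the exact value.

11050/81

Side lengths²: AB² = 520, AC² = 40, BC² = 544.
Since BC² = 544 < 520 + 40 = 560, the triangle is acute, so the smallest enclosing circle is the circumcircle.
Circumcentre = (5/9, -5/3), r² = 11050/81.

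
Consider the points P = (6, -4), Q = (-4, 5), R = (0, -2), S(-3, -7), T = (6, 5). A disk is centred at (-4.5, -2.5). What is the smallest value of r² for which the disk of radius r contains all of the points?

The required radius is the distance from (-4.5, -2.5) to the farthest point.
Squared distances: 112.5, 56.5, 20.5, 22.5, 166.5.
Maximum is 166.5, attained at T.

166.5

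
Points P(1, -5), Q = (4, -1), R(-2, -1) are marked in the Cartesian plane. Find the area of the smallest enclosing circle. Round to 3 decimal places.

30.680

Side lengths²: PQ² = 25, PR² = 25, QR² = 36.
Since QR² = 36 < 25 + 25 = 50, the triangle is acute, so the smallest enclosing circle is the circumcircle.
Circumcentre = (1, -1.875), r² = 9.765625.
Area = π·r² = π·9.765625 ≈ 30.680.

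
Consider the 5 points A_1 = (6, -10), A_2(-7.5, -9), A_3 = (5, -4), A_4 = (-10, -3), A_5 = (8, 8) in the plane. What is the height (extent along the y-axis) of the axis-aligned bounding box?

max y = 8, min y = -10, so height = 18.

18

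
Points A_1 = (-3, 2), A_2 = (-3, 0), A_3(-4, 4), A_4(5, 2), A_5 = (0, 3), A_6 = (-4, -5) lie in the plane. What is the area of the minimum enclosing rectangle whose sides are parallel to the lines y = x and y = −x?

88

In coordinates u = x + y, v = x − y the rectangle is axis-aligned; the map (x,y)→(u,v) scales areas by 2.
u-values: -1, -3, 0, 7, 3, -9; range = 7 − (-9) = 16.
v-values: -5, -3, -8, 3, -3, 1; range = 3 − (-8) = 11.
Area = (16 × 11) / 2 = 88.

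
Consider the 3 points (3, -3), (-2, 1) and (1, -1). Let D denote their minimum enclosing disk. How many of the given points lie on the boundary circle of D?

Call the three points A, B, C in the order given.
Side lengths²: AB² = 41, AC² = 8, BC² = 13.
Since AB² = 41 ≥ 13 + 8 = 21, the angle opposite AB is not acute, so the smallest enclosing circle has AB as diameter.
Centre = midpoint of AB = (0.5, -1), r² = 41/4 = 10.25.
The points at distance exactly r from the centre are (3, -3), (-2, 1) — 2 points.

2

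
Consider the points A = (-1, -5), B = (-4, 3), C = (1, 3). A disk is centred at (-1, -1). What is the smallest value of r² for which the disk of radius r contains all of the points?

25

The required radius is the distance from (-1, -1) to the farthest point.
Squared distances: 16, 25, 20.
Maximum is 25, attained at B.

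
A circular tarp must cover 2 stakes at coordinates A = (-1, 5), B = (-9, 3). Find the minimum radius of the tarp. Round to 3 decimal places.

The smallest circle enclosing two points has them as diameter endpoints.
Centre = midpoint = (-5, 4); r² = |AB|²/4 = 68/4 = 17.
r = √17 ≈ 4.123.

4.123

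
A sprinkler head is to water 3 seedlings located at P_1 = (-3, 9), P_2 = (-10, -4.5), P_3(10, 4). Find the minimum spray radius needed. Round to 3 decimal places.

Side lengths²: P_1P_2² = 231.25, P_1P_3² = 194, P_2P_3² = 472.25.
Since P_2P_3² = 472.25 ≥ 231.25 + 194 = 425.25, the angle opposite P_2P_3 is not acute, so the smallest enclosing circle has P_2P_3 as diameter.
Centre = midpoint of P_2P_3 = (0, -0.25), r² = 472.25/4 = 118.0625.
r = √(118.0625) ≈ 10.866.

10.866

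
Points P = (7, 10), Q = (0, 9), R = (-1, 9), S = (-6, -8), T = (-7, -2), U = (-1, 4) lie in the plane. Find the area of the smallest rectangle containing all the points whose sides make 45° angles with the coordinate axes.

In coordinates u = x + y, v = x − y the rectangle is axis-aligned; the map (x,y)→(u,v) scales areas by 2.
u-values: 17, 9, 8, -14, -9, 3; range = 17 − (-14) = 31.
v-values: -3, -9, -10, 2, -5, -5; range = 2 − (-10) = 12.
Area = (31 × 12) / 2 = 186.

186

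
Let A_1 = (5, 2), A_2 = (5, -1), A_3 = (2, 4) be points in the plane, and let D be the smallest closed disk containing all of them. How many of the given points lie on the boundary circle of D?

2

Side lengths²: A_1A_2² = 9, A_1A_3² = 13, A_2A_3² = 34.
Since A_2A_3² = 34 ≥ 13 + 9 = 22, the angle opposite A_2A_3 is not acute, so the smallest enclosing circle has A_2A_3 as diameter.
Centre = midpoint of A_2A_3 = (3.5, 1.5), r² = 34/4 = 8.5.
The points at distance exactly r from the centre are A_2, A_3 — 2 points.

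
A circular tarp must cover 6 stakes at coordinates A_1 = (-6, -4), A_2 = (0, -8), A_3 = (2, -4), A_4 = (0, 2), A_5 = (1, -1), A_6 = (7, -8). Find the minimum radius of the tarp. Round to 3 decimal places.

By Welzl's lemma the MEC is supported by two points (diametrically opposite) or three points (on a circumcircle).
The minimum enclosing circle is determined by three boundary points: A_1, A_4, A_6.
Their circumcentre is (29/34, -165/34) with r² = 27565/578.
The farthest remaining point A_5 is at distance² 8593/578 ≤ 27565/578.
r = √(27565/578) ≈ 6.906.

6.906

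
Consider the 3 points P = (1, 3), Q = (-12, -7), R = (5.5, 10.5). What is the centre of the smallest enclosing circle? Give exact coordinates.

(-3.25, 1.75)

Side lengths²: PQ² = 269, PR² = 76.5, QR² = 612.5.
Since QR² = 612.5 ≥ 269 + 76.5 = 345.5, the angle opposite QR is not acute, so the smallest enclosing circle has QR as diameter.
Centre = midpoint of QR = (-3.25, 1.75), r² = 612.5/4 = 153.125.
Centre = (-3.25, 1.75).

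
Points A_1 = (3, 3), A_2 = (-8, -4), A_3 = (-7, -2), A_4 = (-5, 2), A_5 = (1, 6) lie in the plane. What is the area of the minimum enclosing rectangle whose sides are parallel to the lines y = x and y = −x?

66.5

In coordinates u = x + y, v = x − y the rectangle is axis-aligned; the map (x,y)→(u,v) scales areas by 2.
u-values: 6, -12, -9, -3, 7; range = 7 − (-12) = 19.
v-values: 0, -4, -5, -7, -5; range = 0 − (-7) = 7.
Area = (19 × 7) / 2 = 66.5.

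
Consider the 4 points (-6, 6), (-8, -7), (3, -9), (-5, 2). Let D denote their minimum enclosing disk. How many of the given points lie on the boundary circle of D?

2

The farthest pair is (-6, 6)–(3, -9) with squared distance 306. The circle on this segment as diameter has centre (-1.5, -1.5) and r² = 306/4 = 76.5.
Check (-8, -7): distance² to centre = 72.5 ≤ 76.5, so it lies inside.
All remaining points lie in this disk, and no smaller disk contains both endpoints, so this is the minimum enclosing circle.
The points at distance exactly r from the centre are (-6, 6), (3, -9) — 2 points.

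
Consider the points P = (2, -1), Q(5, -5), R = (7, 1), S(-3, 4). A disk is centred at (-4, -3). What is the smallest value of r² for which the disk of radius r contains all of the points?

137

The required radius is the distance from (-4, -3) to the farthest point.
Squared distances: 40, 85, 137, 50.
Maximum is 137, attained at R.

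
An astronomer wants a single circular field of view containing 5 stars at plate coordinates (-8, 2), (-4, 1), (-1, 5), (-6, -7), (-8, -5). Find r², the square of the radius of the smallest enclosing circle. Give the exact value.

The minimum enclosing circle of a finite set is fixed by two of the points (as a diameter) or three (as a circumcircle).
The farthest pair is (-1, 5)–(-6, -7) with squared distance 169. The circle on this segment as diameter has centre (-3.5, -1) and r² = 169/4 = 42.25.
Check (-8, 2): distance² to centre = 29.25 ≤ 42.25, so it lies inside.
All remaining points lie in this disk, and no smaller disk contains both endpoints, so this is the minimum enclosing circle.

42.25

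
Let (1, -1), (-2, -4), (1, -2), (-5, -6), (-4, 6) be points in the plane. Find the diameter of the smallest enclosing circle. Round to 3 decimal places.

The minimum enclosing circle of a finite set is fixed by two of the points (as a diameter) or three (as a circumcircle).
The farthest pair is (-5, -6)–(-4, 6) with squared distance 145. The circle on this segment as diameter has centre (-4.5, 0) and r² = 145/4 = 36.25.
Check (1, -1): distance² to centre = 31.25 ≤ 36.25, so it lies inside.
All remaining points lie in this disk, and no smaller disk contains both endpoints, so this is the minimum enclosing circle.
Diameter = 2r = 2√(36.25) ≈ 12.042.

12.042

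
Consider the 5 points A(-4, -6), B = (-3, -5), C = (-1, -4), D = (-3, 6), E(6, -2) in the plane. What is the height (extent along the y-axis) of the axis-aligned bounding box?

12

max y = 6, min y = -6, so height = 12.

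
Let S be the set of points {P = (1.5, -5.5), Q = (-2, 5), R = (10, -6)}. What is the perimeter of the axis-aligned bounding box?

46

Width = max x − min x = 10 − (-2) = 12.
Height = max y − min y = 5 − (-6) = 11.
Perimeter = 2(12 + 11) = 46.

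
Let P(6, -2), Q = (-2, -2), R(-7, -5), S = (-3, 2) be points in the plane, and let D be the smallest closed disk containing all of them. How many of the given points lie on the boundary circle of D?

2

The minimum enclosing circle of a finite set is fixed by two of the points (as a diameter) or three (as a circumcircle).
The farthest pair is P–R with squared distance 178. The circle on this segment as diameter has centre (-0.5, -3.5) and r² = 178/4 = 44.5.
Check Q: distance² to centre = 4.5 ≤ 44.5, so it lies inside.
All remaining points lie in this disk, and no smaller disk contains both endpoints, so this is the minimum enclosing circle.
The points at distance exactly r from the centre are P, R — 2 points.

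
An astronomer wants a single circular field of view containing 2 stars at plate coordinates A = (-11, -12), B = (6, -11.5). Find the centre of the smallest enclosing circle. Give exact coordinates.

(-2.5, -11.75)

The smallest circle enclosing two points has them as diameter endpoints.
Centre = midpoint = (-2.5, -11.75); r² = |AB|²/4 = 289.25/4 = 72.3125.
Centre = (-2.5, -11.75).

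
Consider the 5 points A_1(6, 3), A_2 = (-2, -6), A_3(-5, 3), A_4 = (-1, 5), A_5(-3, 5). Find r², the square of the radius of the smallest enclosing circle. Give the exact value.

A smallest enclosing disk is always determined by at most three of the input points on its boundary.
The minimum enclosing circle is determined by three boundary points: A_1, A_2, A_3.
Their circumcentre is (0.5, -1/6) with r² = 725/18.
The farthest remaining point A_5 is at distance² 701/18 ≤ 725/18.

725/18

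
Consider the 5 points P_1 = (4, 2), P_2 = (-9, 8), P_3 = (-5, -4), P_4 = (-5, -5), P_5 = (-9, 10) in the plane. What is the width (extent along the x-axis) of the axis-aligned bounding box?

max x = 4, min x = -9, so width = 13.

13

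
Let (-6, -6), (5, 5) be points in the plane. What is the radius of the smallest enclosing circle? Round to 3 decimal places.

7.778

The smallest circle enclosing two points has them as diameter endpoints.
Centre = midpoint = (-0.5, -0.5); r² = |(-6, -6)−(5, 5)|²/4 = 242/4 = 60.5.
r = √(60.5) ≈ 7.778.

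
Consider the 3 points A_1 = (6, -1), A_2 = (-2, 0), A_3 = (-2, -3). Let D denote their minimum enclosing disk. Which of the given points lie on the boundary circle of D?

A_1, A_2, A_3

Side lengths²: A_1A_2² = 65, A_1A_3² = 68, A_2A_3² = 9.
Since A_1A_3² = 68 < 65 + 9 = 74, the triangle is acute, so the smallest enclosing circle is the circumcircle.
Circumcentre = (1.875, -1.5), r² = 17.265625.
The points at distance exactly r from the centre are A_1, A_2, A_3 — 3 points.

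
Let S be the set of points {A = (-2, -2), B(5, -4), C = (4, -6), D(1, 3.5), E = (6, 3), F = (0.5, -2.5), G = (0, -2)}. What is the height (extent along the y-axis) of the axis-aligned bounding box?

9.5

max y = 3.5, min y = -6, so height = 9.5.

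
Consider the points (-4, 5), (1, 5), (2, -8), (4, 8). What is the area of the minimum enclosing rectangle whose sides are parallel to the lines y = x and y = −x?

In coordinates u = x + y, v = x − y the rectangle is axis-aligned; the map (x,y)→(u,v) scales areas by 2.
u-values: 1, 6, -6, 12; range = 12 − (-6) = 18.
v-values: -9, -4, 10, -4; range = 10 − (-9) = 19.
Area = (18 × 19) / 2 = 171.

171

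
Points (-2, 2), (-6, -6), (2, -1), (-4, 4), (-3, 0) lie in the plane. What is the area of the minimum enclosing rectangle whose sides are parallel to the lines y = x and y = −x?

71.5

In coordinates u = x + y, v = x − y the rectangle is axis-aligned; the map (x,y)→(u,v) scales areas by 2.
u-values: 0, -12, 1, 0, -3; range = 1 − (-12) = 13.
v-values: -4, 0, 3, -8, -3; range = 3 − (-8) = 11.
Area = (13 × 11) / 2 = 71.5.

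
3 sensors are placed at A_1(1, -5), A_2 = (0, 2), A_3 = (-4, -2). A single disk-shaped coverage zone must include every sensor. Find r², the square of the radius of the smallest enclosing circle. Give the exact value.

13.28125

Side lengths²: A_1A_2² = 50, A_1A_3² = 34, A_2A_3² = 32.
Since A_1A_2² = 50 < 34 + 32 = 66, the triangle is acute, so the smallest enclosing circle is the circumcircle.
Circumcentre = (-0.375, -1.625), r² = 13.28125.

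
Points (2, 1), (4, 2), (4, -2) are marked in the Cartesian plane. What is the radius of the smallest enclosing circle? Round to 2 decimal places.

Call the three points A, B, C in the order given.
Side lengths²: AB² = 5, AC² = 13, BC² = 16.
Since BC² = 16 < 13 + 5 = 18, the triangle is acute, so the smallest enclosing circle is the circumcircle.
Circumcentre = (3.75, 0), r² = 4.0625.
r = √(4.0625) ≈ 2.02.

2.02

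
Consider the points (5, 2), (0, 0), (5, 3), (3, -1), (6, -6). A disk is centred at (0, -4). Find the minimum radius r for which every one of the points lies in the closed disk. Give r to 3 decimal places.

The required radius is the distance from (0, -4) to the farthest point.
Squared distances: 61, 16, 74, 18, 40.
Maximum is 74, attained at (5, 3).
r = √74 ≈ 8.602.

8.602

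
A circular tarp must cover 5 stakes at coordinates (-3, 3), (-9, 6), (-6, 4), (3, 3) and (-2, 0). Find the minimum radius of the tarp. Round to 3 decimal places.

6.185

By Welzl's lemma the MEC is supported by two points (diametrically opposite) or three points (on a circumcircle).
The farthest pair is (-9, 6)–(3, 3) with squared distance 153. The circle on this segment as diameter has centre (-3, 4.5) and r² = 153/4 = 38.25.
Check (-3, 3): distance² to centre = 2.25 ≤ 38.25, so it lies inside.
All remaining points lie in this disk, and no smaller disk contains both endpoints, so this is the minimum enclosing circle.
r = √(38.25) ≈ 6.185.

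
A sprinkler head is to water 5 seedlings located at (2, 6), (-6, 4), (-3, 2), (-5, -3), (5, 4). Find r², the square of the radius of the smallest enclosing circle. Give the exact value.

3725/98

The minimum enclosing circle is determined by three boundary points: (-6, 4), (-5, -3), (5, 4).
Their circumcentre is (-0.5, 17/14) with r² = 3725/98.
The farthest remaining point (2, 6) is at distance² 2857/98 ≤ 3725/98.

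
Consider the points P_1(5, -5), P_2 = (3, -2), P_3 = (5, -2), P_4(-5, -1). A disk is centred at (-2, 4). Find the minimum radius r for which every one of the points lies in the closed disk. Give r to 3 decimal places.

11.402

The required radius is the distance from (-2, 4) to the farthest point.
Squared distances: 130, 61, 85, 34.
Maximum is 130, attained at P_1.
r = √130 ≈ 11.402.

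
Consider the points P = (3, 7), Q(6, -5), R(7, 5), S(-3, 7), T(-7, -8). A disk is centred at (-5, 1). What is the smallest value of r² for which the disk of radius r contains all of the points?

160

The required radius is the distance from (-5, 1) to the farthest point.
Squared distances: 100, 157, 160, 40, 85.
Maximum is 160, attained at R.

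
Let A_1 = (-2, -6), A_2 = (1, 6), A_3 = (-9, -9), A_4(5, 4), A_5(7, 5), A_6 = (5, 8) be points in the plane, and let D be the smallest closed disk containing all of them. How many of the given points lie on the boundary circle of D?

2

By Welzl's lemma the MEC is supported by two points (diametrically opposite) or three points (on a circumcircle).
The farthest pair is A_3–A_6 with squared distance 485. The circle on this segment as diameter has centre (-2, -0.5) and r² = 485/4 = 121.25.
Check A_1: distance² to centre = 30.25 ≤ 121.25, so it lies inside.
All remaining points lie in this disk, and no smaller disk contains both endpoints, so this is the minimum enclosing circle.
The points at distance exactly r from the centre are A_3, A_6 — 2 points.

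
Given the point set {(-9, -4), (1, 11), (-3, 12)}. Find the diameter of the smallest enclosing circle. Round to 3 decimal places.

18.028

Call the three points A, B, C in the order given.
Side lengths²: AB² = 325, AC² = 292, BC² = 17.
Since AB² = 325 ≥ 292 + 17 = 309, the angle opposite AB is not acute, so the smallest enclosing circle has AB as diameter.
Centre = midpoint of AB = (-4, 3.5), r² = 325/4 = 81.25.
Diameter = 2r = 2√(81.25) ≈ 18.028.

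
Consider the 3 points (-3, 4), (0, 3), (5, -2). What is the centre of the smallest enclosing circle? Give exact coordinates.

Call the three points A, B, C in the order given.
Side lengths²: AB² = 10, AC² = 100, BC² = 50.
Since AC² = 100 ≥ 50 + 10 = 60, the angle opposite AC is not acute, so the smallest enclosing circle has AC as diameter.
Centre = midpoint of AC = (1, 1), r² = 100/4 = 25.
Centre = (1, 1).

(1, 1)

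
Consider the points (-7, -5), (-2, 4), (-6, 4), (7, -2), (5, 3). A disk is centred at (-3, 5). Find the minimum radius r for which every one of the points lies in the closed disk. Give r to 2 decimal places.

The required radius is the distance from (-3, 5) to the farthest point.
Squared distances: 116, 2, 10, 149, 68.
Maximum is 149, attained at (7, -2).
r = √149 ≈ 12.21.

12.21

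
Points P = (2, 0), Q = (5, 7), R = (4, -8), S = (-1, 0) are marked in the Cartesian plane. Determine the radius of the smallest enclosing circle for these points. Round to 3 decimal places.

The farthest pair is Q–R with squared distance 226. The circle on this segment as diameter has centre (4.5, -0.5) and r² = 226/4 = 56.5.
Check P: distance² to centre = 6.5 ≤ 56.5, so it lies inside.
All remaining points lie in this disk, and no smaller disk contains both endpoints, so this is the minimum enclosing circle.
r = √(56.5) ≈ 7.517.

7.517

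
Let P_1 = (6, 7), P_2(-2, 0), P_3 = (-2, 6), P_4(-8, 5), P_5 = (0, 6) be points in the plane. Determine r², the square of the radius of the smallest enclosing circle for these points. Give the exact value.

50

By Welzl's lemma the MEC is supported by two points (diametrically opposite) or three points (on a circumcircle).
The farthest pair is P_1–P_4 with squared distance 200. The circle on this segment as diameter has centre (-1, 6) and r² = 200/4 = 50.
Check P_2: distance² to centre = 37 ≤ 50, so it lies inside.
All remaining points lie in this disk, and no smaller disk contains both endpoints, so this is the minimum enclosing circle.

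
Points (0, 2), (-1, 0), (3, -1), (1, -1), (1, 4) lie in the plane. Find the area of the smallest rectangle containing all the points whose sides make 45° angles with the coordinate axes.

21

In coordinates u = x + y, v = x − y the rectangle is axis-aligned; the map (x,y)→(u,v) scales areas by 2.
u-values: 2, -1, 2, 0, 5; range = 5 − (-1) = 6.
v-values: -2, -1, 4, 2, -3; range = 4 − (-3) = 7.
Area = (6 × 7) / 2 = 21.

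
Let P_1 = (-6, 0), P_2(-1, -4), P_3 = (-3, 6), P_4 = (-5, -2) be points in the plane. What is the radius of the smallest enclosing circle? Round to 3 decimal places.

By Welzl's lemma the MEC is supported by two points (diametrically opposite) or three points (on a circumcircle).
The farthest pair is P_2–P_3 with squared distance 104. The circle on this segment as diameter has centre (-2, 1) and r² = 104/4 = 26.
Check P_1: distance² to centre = 17 ≤ 26, so it lies inside.
All remaining points lie in this disk, and no smaller disk contains both endpoints, so this is the minimum enclosing circle.
r = √26 ≈ 5.099.

5.099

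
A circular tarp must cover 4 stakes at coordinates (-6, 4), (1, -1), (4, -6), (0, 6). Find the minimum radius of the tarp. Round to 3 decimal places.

A smallest enclosing disk is always determined by at most three of the input points on its boundary.
The farthest pair is (-6, 4)–(4, -6) with squared distance 200. The circle on this segment as diameter has centre (-1, -1) and r² = 200/4 = 50.
Check (1, -1): distance² to centre = 4 ≤ 50, so it lies inside.
All remaining points lie in this disk, and no smaller disk contains both endpoints, so this is the minimum enclosing circle.
r = √50 ≈ 7.071.

7.071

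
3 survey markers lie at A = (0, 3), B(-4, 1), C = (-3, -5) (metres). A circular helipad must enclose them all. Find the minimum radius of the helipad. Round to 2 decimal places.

Side lengths²: AB² = 20, AC² = 73, BC² = 37.
Since AC² = 73 ≥ 37 + 20 = 57, the angle opposite AC is not acute, so the smallest enclosing circle has AC as diameter.
Centre = midpoint of AC = (-1.5, -1), r² = 73/4 = 18.25.
r = √(18.25) ≈ 4.27.

4.27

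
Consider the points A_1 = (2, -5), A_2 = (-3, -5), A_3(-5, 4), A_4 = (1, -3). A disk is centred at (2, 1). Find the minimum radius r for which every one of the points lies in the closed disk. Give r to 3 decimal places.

The required radius is the distance from (2, 1) to the farthest point.
Squared distances: 36, 61, 58, 17.
Maximum is 61, attained at A_2.
r = √61 ≈ 7.810.

7.810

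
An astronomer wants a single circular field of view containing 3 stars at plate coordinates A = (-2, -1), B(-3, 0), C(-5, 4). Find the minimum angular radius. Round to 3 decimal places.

Side lengths²: AB² = 2, AC² = 34, BC² = 20.
Since AC² = 34 ≥ 20 + 2 = 22, the angle opposite AC is not acute, so the smallest enclosing circle has AC as diameter.
Centre = midpoint of AC = (-3.5, 1.5), r² = 34/4 = 8.5.
r = √(8.5) ≈ 2.915.

2.915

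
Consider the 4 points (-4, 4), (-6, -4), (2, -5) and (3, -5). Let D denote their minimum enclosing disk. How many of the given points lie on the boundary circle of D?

3

The minimum enclosing circle of a finite set is fixed by two of the points (as a diameter) or three (as a circumcircle).
The minimum enclosing circle is determined by three boundary points: (-4, 4), (-6, -4), (3, -5).
Their circumcentre is (-41/37, -36/37) with r² = 45305/1369.
The farthest remaining point (2, -5) is at distance² 35426/1369 ≤ 45305/1369.
The points at distance exactly r from the centre are (-4, 4), (-6, -4), (3, -5) — 3 points.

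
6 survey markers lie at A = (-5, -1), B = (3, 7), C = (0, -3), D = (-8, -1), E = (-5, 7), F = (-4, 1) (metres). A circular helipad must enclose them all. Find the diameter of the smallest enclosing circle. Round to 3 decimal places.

By Welzl's lemma the MEC is supported by two points (diametrically opposite) or three points (on a circumcircle).
The farthest pair is B–D with squared distance 185. The circle on this segment as diameter has centre (-2.5, 3) and r² = 185/4 = 46.25.
Check A: distance² to centre = 22.25 ≤ 46.25, so it lies inside.
All remaining points lie in this disk, and no smaller disk contains both endpoints, so this is the minimum enclosing circle.
Diameter = 2r = 2√(46.25) ≈ 13.601.

13.601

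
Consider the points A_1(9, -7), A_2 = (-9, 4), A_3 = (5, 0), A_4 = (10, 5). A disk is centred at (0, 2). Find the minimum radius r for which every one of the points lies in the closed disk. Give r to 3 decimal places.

12.728

The required radius is the distance from (0, 2) to the farthest point.
Squared distances: 162, 85, 29, 109.
Maximum is 162, attained at A_1.
r = √162 ≈ 12.728.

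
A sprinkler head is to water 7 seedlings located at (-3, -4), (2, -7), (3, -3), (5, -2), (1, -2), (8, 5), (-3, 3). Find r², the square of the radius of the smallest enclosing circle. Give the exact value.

The minimum enclosing circle is determined by three boundary points: (-3, -4), (2, -7), (8, 5).
Their circumcentre is (37/13, 1/13) with r² = 8585/169.
The farthest remaining point (-3, 3) is at distance² 7220/169 ≤ 8585/169.

8585/169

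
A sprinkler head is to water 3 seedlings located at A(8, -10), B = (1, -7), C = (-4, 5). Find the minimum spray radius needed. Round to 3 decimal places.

9.605

Side lengths²: AB² = 58, AC² = 369, BC² = 169.
Since AC² = 369 ≥ 169 + 58 = 227, the angle opposite AC is not acute, so the smallest enclosing circle has AC as diameter.
Centre = midpoint of AC = (2, -2.5), r² = 369/4 = 92.25.
r = √(92.25) ≈ 9.605.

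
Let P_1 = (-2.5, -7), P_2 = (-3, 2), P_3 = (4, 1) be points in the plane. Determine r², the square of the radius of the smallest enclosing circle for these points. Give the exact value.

27.625

Side lengths²: P_1P_2² = 81.25, P_1P_3² = 106.25, P_2P_3² = 50.
Since P_1P_3² = 106.25 < 81.25 + 50 = 131.25, the triangle is acute, so the smallest enclosing circle is the circumcircle.
Circumcentre = (-0.05, -2.35), r² = 27.625.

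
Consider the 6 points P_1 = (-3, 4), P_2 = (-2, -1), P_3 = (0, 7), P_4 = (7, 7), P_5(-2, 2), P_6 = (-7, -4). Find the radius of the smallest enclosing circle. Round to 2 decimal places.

8.90

A smallest enclosing disk is always determined by at most three of the input points on its boundary.
The farthest pair is P_4–P_6 with squared distance 317. The circle on this segment as diameter has centre (0, 1.5) and r² = 317/4 = 79.25.
Check P_1: distance² to centre = 15.25 ≤ 79.25, so it lies inside.
All remaining points lie in this disk, and no smaller disk contains both endpoints, so this is the minimum enclosing circle.
r = √(79.25) ≈ 8.90.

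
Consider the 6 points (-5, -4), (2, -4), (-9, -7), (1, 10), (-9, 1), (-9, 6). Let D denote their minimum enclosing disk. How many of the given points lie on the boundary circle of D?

A smallest enclosing disk is always determined by at most three of the input points on its boundary.
The farthest pair is (-9, -7)–(1, 10) with squared distance 389. The circle on this segment as diameter has centre (-4, 1.5) and r² = 389/4 = 97.25.
Check (-5, -4): distance² to centre = 31.25 ≤ 97.25, so it lies inside.
All remaining points lie in this disk, and no smaller disk contains both endpoints, so this is the minimum enclosing circle.
The points at distance exactly r from the centre are (-9, -7), (1, 10) — 2 points.

2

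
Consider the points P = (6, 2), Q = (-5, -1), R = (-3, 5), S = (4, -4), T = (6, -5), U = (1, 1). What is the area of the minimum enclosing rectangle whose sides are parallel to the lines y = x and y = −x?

133

In coordinates u = x + y, v = x − y the rectangle is axis-aligned; the map (x,y)→(u,v) scales areas by 2.
u-values: 8, -6, 2, 0, 1, 2; range = 8 − (-6) = 14.
v-values: 4, -4, -8, 8, 11, 0; range = 11 − (-8) = 19.
Area = (14 × 19) / 2 = 133.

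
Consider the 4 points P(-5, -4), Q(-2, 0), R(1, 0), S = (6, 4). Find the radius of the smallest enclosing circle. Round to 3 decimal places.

A smallest enclosing disk is always determined by at most three of the input points on its boundary.
The farthest pair is P–S with squared distance 185. The circle on this segment as diameter has centre (0.5, 0) and r² = 185/4 = 46.25.
Check Q: distance² to centre = 6.25 ≤ 46.25, so it lies inside.
All remaining points lie in this disk, and no smaller disk contains both endpoints, so this is the minimum enclosing circle.
r = √(46.25) ≈ 6.801.

6.801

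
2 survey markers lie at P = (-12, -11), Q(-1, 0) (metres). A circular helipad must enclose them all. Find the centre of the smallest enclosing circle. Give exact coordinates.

The smallest circle enclosing two points has them as diameter endpoints.
Centre = midpoint = (-6.5, -5.5); r² = |PQ|²/4 = 242/4 = 60.5.
Centre = (-6.5, -5.5).

(-6.5, -5.5)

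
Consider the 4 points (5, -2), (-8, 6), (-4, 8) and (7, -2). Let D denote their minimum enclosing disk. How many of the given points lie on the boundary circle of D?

2

By Welzl's lemma the MEC is supported by two points (diametrically opposite) or three points (on a circumcircle).
The farthest pair is (-8, 6)–(7, -2) with squared distance 289. The circle on this segment as diameter has centre (-0.5, 2) and r² = 289/4 = 72.25.
Check (5, -2): distance² to centre = 46.25 ≤ 72.25, so it lies inside.
All remaining points lie in this disk, and no smaller disk contains both endpoints, so this is the minimum enclosing circle.
The points at distance exactly r from the centre are (-8, 6), (7, -2) — 2 points.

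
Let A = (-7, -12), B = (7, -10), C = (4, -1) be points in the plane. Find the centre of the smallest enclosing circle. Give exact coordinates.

Side lengths²: AB² = 200, AC² = 242, BC² = 90.
Since AC² = 242 < 200 + 90 = 290, the triangle is acute, so the smallest enclosing circle is the circumcircle.
Circumcentre = (-0.5, -7.5), r² = 62.5.
Centre = (-0.5, -7.5).

(-0.5, -7.5)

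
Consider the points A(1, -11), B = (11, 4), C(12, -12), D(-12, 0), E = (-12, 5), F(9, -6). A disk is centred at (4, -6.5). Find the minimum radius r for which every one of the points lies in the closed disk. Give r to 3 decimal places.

The required radius is the distance from (4, -6.5) to the farthest point.
Squared distances: 29.25, 159.25, 94.25, 298.25, 388.25, 25.25.
Maximum is 388.25, attained at E.
r = √(388.25) ≈ 19.704.

19.704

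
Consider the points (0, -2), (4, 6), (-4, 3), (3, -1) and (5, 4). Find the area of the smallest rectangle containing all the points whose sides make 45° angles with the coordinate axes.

In coordinates u = x + y, v = x − y the rectangle is axis-aligned; the map (x,y)→(u,v) scales areas by 2.
u-values: -2, 10, -1, 2, 9; range = 10 − (-2) = 12.
v-values: 2, -2, -7, 4, 1; range = 4 − (-7) = 11.
Area = (12 × 11) / 2 = 66.

66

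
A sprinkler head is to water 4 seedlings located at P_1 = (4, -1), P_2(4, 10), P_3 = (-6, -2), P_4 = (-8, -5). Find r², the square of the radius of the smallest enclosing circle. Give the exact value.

92.25

A smallest enclosing disk is always determined by at most three of the input points on its boundary.
The farthest pair is P_2–P_4 with squared distance 369. The circle on this segment as diameter has centre (-2, 2.5) and r² = 369/4 = 92.25.
Check P_1: distance² to centre = 48.25 ≤ 92.25, so it lies inside.
All remaining points lie in this disk, and no smaller disk contains both endpoints, so this is the minimum enclosing circle.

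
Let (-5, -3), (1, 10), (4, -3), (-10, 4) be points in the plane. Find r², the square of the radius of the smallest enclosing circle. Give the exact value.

69865/1058

The minimum enclosing circle of a finite set is fixed by two of the points (as a diameter) or three (as a circumcircle).
The minimum enclosing circle is determined by three boundary points: (1, 10), (4, -3), (-10, 4).
Their circumcentre is (-93/46, 113/46) with r² = 69865/1058.
The farthest remaining point (-5, -3) is at distance² 40885/1058 ≤ 69865/1058.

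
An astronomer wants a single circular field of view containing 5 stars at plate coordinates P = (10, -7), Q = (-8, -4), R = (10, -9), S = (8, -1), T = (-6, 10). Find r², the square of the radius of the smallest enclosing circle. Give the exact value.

By Welzl's lemma the MEC is supported by two points (diametrically opposite) or three points (on a circumcircle).
The farthest pair is R–T with squared distance 617. The circle on this segment as diameter has centre (2, 0.5) and r² = 617/4 = 154.25.
Check P: distance² to centre = 120.25 ≤ 154.25, so it lies inside.
All remaining points lie in this disk, and no smaller disk contains both endpoints, so this is the minimum enclosing circle.

154.25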